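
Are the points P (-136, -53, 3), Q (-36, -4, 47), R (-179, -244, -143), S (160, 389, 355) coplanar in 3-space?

A normal to the plane through P, Q, R is n = PQ × PR = (1250, 12708, -16993).
The plane has equation n·X = -894503. For S: n·S = -889103.
-889103 ≠ -894503, so S is off the plane.

No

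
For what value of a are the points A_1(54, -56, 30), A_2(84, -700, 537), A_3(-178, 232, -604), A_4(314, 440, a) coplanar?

167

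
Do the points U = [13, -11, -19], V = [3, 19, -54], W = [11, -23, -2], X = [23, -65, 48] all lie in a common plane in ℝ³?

With U as base: UV = (-10, 30, -35), UW = (-2, -12, 17), UX = (10, -54, 67).
UW × UX = (114, 304, 228).
UV · (UW × UX) = 0.
The scalar triple product vanishes, so the four points are coplanar.

Yes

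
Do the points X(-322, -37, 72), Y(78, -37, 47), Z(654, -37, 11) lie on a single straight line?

Yes

XY = (400, 0, -25), XZ = (976, 0, -61).
Each component of XZ is 61/25 times the corresponding component of XY, so XZ = 61/25·XY and the points are collinear.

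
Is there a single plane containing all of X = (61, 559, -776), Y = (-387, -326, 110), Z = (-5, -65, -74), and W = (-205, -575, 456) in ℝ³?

A normal to the plane through X, Y, Z is n = XY × XZ = (-68406, 256020, 221142).
The plane has equation n·P = -32663778. For W: n·W = -32347518.
-32347518 ≠ -32663778, so W is off the plane.

No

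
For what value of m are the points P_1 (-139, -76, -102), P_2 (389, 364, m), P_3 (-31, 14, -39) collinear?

206

Direction P_1P_3 = (108, 90, 63). From the x-coordinate of P_2, the parameter along the line is τ = (389 − (-139))/108 = 44/9.
Then m = (-102) + 44/9·(63) = 206.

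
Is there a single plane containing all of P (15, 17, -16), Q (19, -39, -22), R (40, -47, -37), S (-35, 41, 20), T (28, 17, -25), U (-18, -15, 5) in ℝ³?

The plane through P, Q, R has normal n = PQ × PR = (792, -66, 1144) and equation n·X = -7546.
Checking the remaining points: n·S = -7546, n·T = -7546, n·U = -7546.
All equal -7546, so all 6 points lie in one plane.

Yes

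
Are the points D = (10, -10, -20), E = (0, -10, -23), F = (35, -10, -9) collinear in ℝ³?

No

DE = (-10, 0, -3), DF = (25, 0, 11).
DE × DF = (0, 35, 0).
The cross product is nonzero, so the points do not lie on one line.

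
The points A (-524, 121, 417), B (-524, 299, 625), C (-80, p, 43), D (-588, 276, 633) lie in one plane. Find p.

8

Coplanarity ⇔ det[AB; AC; AD] = 0.
Expanding, this is linear in p: (13312)p + (-106496) = 0.
So p = 8.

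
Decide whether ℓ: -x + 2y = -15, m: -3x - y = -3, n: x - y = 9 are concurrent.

Yes

Lines aᵢx + bᵢy = cᵢ with pairwise distinct directions are concurrent exactly when det[aᵢ bᵢ cᵢ] = 0.
Here the determinant is 0.
It vanishes, so the lines are concurrent at (3, -6).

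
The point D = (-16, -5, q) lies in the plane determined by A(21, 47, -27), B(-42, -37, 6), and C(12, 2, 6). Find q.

A normal to the plane is n = AB × AC = (-1287, 1782, 2079).
D lies in the plane iff n · AD = 0.
This gives (2079)q + (11088) = 0, so q = -16/3.

-16/3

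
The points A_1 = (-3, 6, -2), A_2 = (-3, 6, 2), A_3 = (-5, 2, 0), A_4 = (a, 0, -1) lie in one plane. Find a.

-6

Normal to plane A_1A_2A_3: n = (16, -8, 0); plane equation n·P = -96.
Requiring n·A_4 = -96: (16)a + (0) = -96.
So a = -6.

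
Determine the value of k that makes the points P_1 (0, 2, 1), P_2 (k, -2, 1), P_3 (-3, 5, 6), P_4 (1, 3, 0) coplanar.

-1

Normal to plane P_1P_3P_4: n = (-8, 2, -6); plane equation n·P = -2.
Requiring n·P_2 = -2: (-8)k + (-10) = -2.
So k = -1.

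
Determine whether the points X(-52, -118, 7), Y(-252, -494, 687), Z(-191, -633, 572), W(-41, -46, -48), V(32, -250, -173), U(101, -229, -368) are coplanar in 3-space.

No

The plane through X, Y, Z has normal n = XY × XZ = (137760, 18480, 50736) and equation n·P = -8989008.
Checking the remaining points: n·W = -8933568, n·V = -8989008, n·U = -8989008.
Since n·W = -8933568 ≠ -8989008, W is off the plane and the points are not all coplanar.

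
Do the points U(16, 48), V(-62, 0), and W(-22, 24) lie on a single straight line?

No

UV = (-78, -48), UW = (-38, -24).
If collinear, UW would be a scalar multiple of UV. But (-78)·(-24) ≠ (-48)·(-38) (difference 48), so they are not parallel; the points are not collinear.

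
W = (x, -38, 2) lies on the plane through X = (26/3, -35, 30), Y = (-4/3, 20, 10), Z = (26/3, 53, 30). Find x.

-16/3

Coplanarity requires XY · (XZ × XW) = 0.
XY = (-10, 55, -20), XZ = (0, 88, 0); the triple product is linear in x with coefficient 1760 and constant term 28160/3.
Setting it to zero: x = -16/3.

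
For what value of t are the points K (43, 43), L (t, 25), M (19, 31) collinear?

7

The three points are collinear iff det[KL; KM] = 0.
This determinant is linear in t: (-12)t + (84) = 0, so t = 7.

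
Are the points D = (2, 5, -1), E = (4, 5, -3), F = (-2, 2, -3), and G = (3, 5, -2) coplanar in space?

The four points are coplanar iff the 3×3 determinant with rows DE, DF, DG is zero.
Rows: (2, 0, -2), (-4, -3, -2), (1, 0, -1).
Expanding along the first row: (2)(3) − (0)(6) + (-2)(3) = 0.
Zero determinant ⇒ coplanar.

Yes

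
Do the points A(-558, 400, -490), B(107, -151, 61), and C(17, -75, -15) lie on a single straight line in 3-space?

AB = (665, -551, 551), AC = (575, -475, 475).
Comparing components 3 and 1: (551)(575) − (665)(475) = 950 ≠ 0, so AB and AC are not parallel and the points are not collinear.

No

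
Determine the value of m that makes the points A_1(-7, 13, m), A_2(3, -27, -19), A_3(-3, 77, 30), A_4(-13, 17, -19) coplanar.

-12

Coplanarity ⇔ det[A_1A_2; A_1A_3; A_1A_4] = 0.
Expanding, this is linear in m: (-1400)m + (-16800) = 0.
So m = -12.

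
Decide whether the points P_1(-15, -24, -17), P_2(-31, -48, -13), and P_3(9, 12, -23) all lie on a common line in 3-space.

Yes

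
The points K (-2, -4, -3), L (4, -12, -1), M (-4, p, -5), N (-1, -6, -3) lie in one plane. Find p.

-4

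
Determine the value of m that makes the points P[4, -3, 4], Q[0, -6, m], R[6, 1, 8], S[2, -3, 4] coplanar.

Normal to plane PRS: n = (0, -8, 8); plane equation n·X = 56.
Requiring n·Q = 56: (8)m + (48) = 56.
So m = 1.

1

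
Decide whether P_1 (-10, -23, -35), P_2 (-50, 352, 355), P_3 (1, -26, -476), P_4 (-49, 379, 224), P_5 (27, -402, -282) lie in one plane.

The plane through P_1, P_2, P_3 has normal n = P_1P_2 × P_1P_3 = (-164205, -13350, -4005) and equation n·P = 2089275.
Checking the remaining points: n·P_4 = 2089275, n·P_5 = 2062575.
Since n·P_5 = 2062575 ≠ 2089275, P_5 is off the plane and the points are not all coplanar.

No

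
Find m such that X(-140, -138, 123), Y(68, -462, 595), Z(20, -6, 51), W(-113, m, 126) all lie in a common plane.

-129

Coplanarity ⇔ det[XY; XZ; XW] = 0.
Expanding, this is linear in m: (90496)m + (11673984) = 0.
So m = -129.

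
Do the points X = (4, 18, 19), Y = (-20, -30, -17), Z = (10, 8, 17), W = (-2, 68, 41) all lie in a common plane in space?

Yes

With X as base: XY = (-24, -48, -36), XZ = (6, -10, -2), XW = (-6, 50, 22).
XZ × XW = (-120, -120, 240).
XY · (XZ × XW) = 0.
The scalar triple product vanishes, so the four points are coplanar.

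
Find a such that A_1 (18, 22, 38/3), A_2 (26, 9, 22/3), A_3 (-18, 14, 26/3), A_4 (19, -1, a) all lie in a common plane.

Coplanarity ⇔ det[A_1A_2; A_1A_3; A_1A_4] = 0.
Expanding, this is linear in a: (-532)a + (1596) = 0.
So a = 3.

3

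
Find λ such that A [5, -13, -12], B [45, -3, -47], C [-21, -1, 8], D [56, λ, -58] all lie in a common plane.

9

Normal to plane ABC: n = (620, 110, 740); plane equation n·P = -7210.
Requiring n·D = -7210: (110)λ + (-8200) = -7210.
So λ = 9.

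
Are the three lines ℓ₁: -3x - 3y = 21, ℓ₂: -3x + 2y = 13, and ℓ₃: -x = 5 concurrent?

No

Intersecting ℓ₁ and ℓ₂: solving the 2×2 system gives (x, y) = (-27/5, -8/5).
Substitute into ℓ₃: (-1)(-27/5) + (0)(-8/5) = 27/5.
But ℓ₃ requires 5 ≠ 27/5, so the three lines have no common point.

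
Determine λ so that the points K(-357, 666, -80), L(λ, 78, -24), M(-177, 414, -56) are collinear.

Collinearity requires KL × KM = 0; each component is linear in λ.
The y-component gives (-24)λ + (1512) = 0, so λ = 63.
The remaining components then also vanish.

63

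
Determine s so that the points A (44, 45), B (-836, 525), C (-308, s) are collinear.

The three points are collinear iff det[AB; AC] = 0.
This determinant is linear in s: (-880)s + (208560) = 0, so s = 237.

237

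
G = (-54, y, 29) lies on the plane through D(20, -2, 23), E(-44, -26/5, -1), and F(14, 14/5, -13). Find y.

A normal to the plane is n = DE × DF = (1152/5, -2160, -1632/5).
G lies in the plane iff n · DG = 0.
This gives (-2160)y + (-23328) = 0, so y = -54/5.

-54/5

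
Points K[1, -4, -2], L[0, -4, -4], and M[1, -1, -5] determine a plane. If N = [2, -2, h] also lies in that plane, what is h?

A normal to the plane is n = KL × KM = (6, -3, -3).
N lies in the plane iff n · KN = 0.
This gives (-3)h + (-6) = 0, so h = -2.

-2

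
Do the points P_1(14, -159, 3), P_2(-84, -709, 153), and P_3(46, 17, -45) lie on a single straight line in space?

No

P_1P_2 = (-98, -550, 150), P_1P_3 = (32, 176, -48).
P_1P_2 × P_1P_3 = (0, 96, 352).
The cross product is nonzero, so the points do not lie on one line.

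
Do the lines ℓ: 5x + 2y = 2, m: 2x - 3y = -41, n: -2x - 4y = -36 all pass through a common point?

Intersecting ℓ and m: solving the 2×2 system gives (x, y) = (-4, 11).
Substitute into n: (-2)(-4) + (-4)(11) = -36.
This equals -36, so (-4, 11) lies on all three lines and they are concurrent.

Yes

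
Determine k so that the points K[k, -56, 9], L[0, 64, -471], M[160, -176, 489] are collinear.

Collinearity requires KL × KM = 0; each component is linear in k.
The y-component gives (960)k + (-76800) = 0, so k = 80.
The remaining components then also vanish.

80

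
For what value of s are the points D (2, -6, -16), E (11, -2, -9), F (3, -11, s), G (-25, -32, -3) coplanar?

-2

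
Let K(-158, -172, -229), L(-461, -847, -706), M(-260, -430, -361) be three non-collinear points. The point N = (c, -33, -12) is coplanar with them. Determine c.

Coplanarity requires KL · (KM × KN) = 0.
KL = (-303, -675, -477), KM = (-102, -258, -132); the triple product is linear in c with coefficient -33966 and constant term -2139858.
Setting it to zero: c = -63.

-63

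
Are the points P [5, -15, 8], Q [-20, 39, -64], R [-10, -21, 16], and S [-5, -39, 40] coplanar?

Yes

A normal to the plane through P, Q, R is n = PQ × PR = (0, 1280, 960).
The plane has equation n·X = -11520. For S: n·S = -11520.
Equal, so S lies in the plane and all four are coplanar.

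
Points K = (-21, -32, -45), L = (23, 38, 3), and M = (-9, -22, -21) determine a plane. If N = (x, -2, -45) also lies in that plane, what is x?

-9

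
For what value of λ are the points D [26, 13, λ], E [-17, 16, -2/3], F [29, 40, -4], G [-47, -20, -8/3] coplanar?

-9

The points are coplanar iff DE · (DF × DG) = 0.
Expanding, this is linear in λ: (936)λ + (8424) = 0.
So λ = -9.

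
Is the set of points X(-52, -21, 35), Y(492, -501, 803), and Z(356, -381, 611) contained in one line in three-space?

XY = (544, -480, 768), XZ = (408, -360, 576).
XY × XZ = (0, 0, 0).
The cross product vanishes, so the three points are collinear.

Yes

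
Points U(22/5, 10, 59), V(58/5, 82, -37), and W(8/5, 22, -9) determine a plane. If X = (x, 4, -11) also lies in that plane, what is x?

-11/5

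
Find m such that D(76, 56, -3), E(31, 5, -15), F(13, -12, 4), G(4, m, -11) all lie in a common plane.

Normal to plane DEF: n = (-1173, 1071, -153); plane equation n·P = -28713.
Requiring n·G = -28713: (1071)m + (-3009) = -28713.
So m = -24.

-24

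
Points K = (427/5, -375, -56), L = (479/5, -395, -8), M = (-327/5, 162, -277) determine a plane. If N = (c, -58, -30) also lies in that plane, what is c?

76/5

A normal to the plane is n = KL × KM = (-21356, -4940, 12844/5).
N lies in the plane iff n · KN = 0.
This gives (-21356)c + (1623056/5) = 0, so c = 76/5.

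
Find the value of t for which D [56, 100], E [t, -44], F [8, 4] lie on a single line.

-16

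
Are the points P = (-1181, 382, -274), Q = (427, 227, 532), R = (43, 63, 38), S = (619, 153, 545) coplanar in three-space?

Yes

A normal to the plane through P, Q, R is n = PQ × PR = (208754, 484848, -323232).
The plane has equation n·X = 27239030. For S: n·S = 27239030.
Equal, so S lies in the plane and all four are coplanar.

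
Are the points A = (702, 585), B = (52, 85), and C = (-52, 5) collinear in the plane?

Yes

AB = (-650, -500), AC = (-754, -580).
Twice the signed area of △ABC is (-650)(-580) − (-500)(-754) = 0.
The triangle is degenerate (zero area), so the points are collinear.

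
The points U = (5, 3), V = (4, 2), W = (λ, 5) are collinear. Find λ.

7

The three points are collinear iff det[UV; UW] = 0.
This determinant is linear in λ: (1)λ + (-7) = 0, so λ = 7.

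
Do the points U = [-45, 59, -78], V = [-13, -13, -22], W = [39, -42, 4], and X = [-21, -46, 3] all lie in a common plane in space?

No

The four points are coplanar iff the 3×3 determinant with rows UV, UW, UX is zero.
Rows: (32, -72, 56), (84, -101, 82), (24, -105, 81).
Expanding along the first row: (32)(429) − (-72)(4836) + (56)(-6396) = 3744.
Nonzero ⇒ not coplanar.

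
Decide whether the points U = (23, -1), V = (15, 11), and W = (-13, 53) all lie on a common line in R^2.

UV = (-8, 12), UW = (-36, 54).
Checking proportionality: UW = 9/2·UV, so the vectors are parallel and the points are collinear.

Yes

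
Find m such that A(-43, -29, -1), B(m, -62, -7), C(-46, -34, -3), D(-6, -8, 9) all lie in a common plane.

47

Normal to plane ACD: n = (-8, -44, 122); plane equation n·P = 1498.
Requiring n·B = 1498: (-8)m + (1874) = 1498.
So m = 47.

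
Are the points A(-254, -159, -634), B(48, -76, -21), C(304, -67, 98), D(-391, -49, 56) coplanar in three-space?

A normal to the plane through A, B, C is n = AB × AC = (4360, 120990, -18530).
The plane has equation n·P = -8596830. For D: n·D = -8670950.
-8670950 ≠ -8596830, so D is off the plane.

No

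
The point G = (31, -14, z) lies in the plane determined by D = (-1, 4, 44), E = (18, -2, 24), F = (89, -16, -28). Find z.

-11

A normal to the plane is n = DE × DF = (32, -432, 160).
G lies in the plane iff n · DG = 0.
This gives (160)z + (1760) = 0, so z = -11.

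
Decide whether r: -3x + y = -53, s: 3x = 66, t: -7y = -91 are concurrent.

Yes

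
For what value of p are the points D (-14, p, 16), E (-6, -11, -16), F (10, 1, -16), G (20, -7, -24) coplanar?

45

The points are coplanar iff DE · (DF × DG) = 0.
Expanding, this is linear in p: (-128)p + (5760) = 0.
So p = 45.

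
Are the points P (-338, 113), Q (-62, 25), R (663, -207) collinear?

PQ = (276, -88), PR = (1001, -320).
If collinear, PR would be a scalar multiple of PQ. But (276)·(-320) ≠ (-88)·(1001) (difference -232), so they are not parallel; the points are not collinear.

No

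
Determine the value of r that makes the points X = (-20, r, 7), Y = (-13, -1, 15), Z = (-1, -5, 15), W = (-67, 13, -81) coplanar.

1

The points are coplanar iff XY · (XZ × XW) = 0.
Expanding, this is linear in r: (-1152)r + (1152) = 0.
So r = 1.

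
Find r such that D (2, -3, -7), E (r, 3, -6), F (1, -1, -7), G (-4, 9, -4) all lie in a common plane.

The points are coplanar iff DE · (DF × DG) = 0.
Expanding, this is linear in r: (6)r + (6) = 0.
So r = -1.

-1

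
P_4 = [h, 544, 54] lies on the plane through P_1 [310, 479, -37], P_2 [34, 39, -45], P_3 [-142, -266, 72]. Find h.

A normal to the plane is n = P_1P_2 × P_1P_3 = (-53920, 33700, 6740).
P_4 lies in the plane iff n · P_1P_4 = 0.
This gives (-53920)h + (19519040) = 0, so h = 362.

362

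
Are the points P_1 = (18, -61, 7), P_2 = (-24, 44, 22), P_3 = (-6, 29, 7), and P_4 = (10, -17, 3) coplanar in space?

The four points are coplanar iff the 3×3 determinant with rows P_1P_2, P_1P_3, P_1P_4 is zero.
Rows: (-42, 105, 15), (-24, 90, 0), (-8, 44, -4).
Expanding along the first row: (-42)(-360) − (105)(96) + (15)(-336) = 0.
Zero determinant ⇒ coplanar.

Yes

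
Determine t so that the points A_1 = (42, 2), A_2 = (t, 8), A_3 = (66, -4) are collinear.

18

Collinearity: (A_2 − A_1) must be parallel to (A_3 − A_1) = (24, -6).
Cross-multiplying the components: (t − 42)·(-6) = (6)·(24).
Solving gives t = 18.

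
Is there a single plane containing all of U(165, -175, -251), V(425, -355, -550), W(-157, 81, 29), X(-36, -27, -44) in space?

Yes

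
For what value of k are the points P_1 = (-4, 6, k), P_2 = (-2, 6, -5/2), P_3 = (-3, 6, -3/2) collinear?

Collinearity requires P_1P_2 × P_1P_3 = 0; each component is linear in k.
The y-component gives (1)k + (1/2) = 0, so k = -1/2.
The remaining components then also vanish.

-1/2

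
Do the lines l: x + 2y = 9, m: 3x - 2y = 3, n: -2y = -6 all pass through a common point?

Yes

Intersecting l and m: solving the 2×2 system gives (x, y) = (3, 3).
Substitute into n: (0)(3) + (-2)(3) = -6.
This equals -6, so (3, 3) lies on all three lines and they are concurrent.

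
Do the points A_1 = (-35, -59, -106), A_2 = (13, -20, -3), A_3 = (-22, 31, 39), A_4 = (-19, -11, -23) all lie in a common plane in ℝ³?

With A_1 as base: A_1A_2 = (48, 39, 103), A_1A_3 = (13, 90, 145), A_1A_4 = (16, 48, 83).
A_1A_3 × A_1A_4 = (510, 1241, -816).
A_1A_2 · (A_1A_3 × A_1A_4) = -11169.
Since -11169 ≠ 0, the four points are not coplanar.

No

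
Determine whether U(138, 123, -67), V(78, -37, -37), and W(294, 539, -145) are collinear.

Yes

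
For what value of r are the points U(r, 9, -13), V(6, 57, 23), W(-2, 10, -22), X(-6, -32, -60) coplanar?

The points are coplanar iff UV · (UW × UX) = 0.
Expanding, this is linear in r: (104)r + (-1248) = 0.
So r = 12.

12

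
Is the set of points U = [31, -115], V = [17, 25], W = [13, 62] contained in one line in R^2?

UV = (-14, 140), UW = (-18, 177).
If collinear, UW would be a scalar multiple of UV. But (-14)·(177) ≠ (140)·(-18) (difference 42), so they are not parallel; the points are not collinear.

No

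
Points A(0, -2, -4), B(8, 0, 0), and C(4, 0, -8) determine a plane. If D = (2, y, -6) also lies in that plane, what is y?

The plane through A, B, C has equation −16x + 48y + 8z = -128.
Substituting D: (48)y + (-80) = -128, so y = -1.

-1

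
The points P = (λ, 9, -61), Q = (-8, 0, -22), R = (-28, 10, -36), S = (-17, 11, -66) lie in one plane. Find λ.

Coplanarity ⇔ det[PQ; PR; PS] = 0.
Expanding, this is linear in λ: (286)λ + (4004) = 0.
So λ = -14.

-14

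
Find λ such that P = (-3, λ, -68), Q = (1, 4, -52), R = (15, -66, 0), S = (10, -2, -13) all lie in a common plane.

16

Coplanarity ⇔ det[PQ; PR; PS] = 0.
Expanding, this is linear in λ: (78)λ + (-1248) = 0.
So λ = 16.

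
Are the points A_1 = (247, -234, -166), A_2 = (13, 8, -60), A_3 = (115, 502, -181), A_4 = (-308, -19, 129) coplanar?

No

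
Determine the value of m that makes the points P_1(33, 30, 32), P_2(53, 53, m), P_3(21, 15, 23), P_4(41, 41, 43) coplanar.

37

The points are coplanar iff P_1P_2 · (P_1P_3 × P_1P_4) = 0.
Expanding, this is linear in m: (-12)m + (444) = 0.
So m = 37.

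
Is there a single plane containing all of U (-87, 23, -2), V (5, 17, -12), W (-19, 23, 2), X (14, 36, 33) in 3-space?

No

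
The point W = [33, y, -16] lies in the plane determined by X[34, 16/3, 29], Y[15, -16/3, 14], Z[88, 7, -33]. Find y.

-22/3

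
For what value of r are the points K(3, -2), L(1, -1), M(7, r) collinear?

-4

The three points are collinear iff det[KL; KM] = 0.
This determinant is linear in r: (-2)r + (-8) = 0, so r = -4.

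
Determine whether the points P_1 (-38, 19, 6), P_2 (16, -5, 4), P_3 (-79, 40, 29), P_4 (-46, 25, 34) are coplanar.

No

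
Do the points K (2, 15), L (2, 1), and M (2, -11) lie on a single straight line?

KL = (0, -14), KM = (0, -26).
det[KL; KM] = (0)(-26) − (-14)(0) = 0.
The determinant is zero, so the points are collinear.

Yes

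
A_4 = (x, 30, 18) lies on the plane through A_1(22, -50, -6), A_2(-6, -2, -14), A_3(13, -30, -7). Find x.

18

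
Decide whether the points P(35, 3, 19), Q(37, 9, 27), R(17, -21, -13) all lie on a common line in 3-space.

No

PQ = (2, 6, 8), PR = (-18, -24, -32).
PQ × PR = (0, -80, 60).
The cross product is nonzero, so the points do not lie on one line.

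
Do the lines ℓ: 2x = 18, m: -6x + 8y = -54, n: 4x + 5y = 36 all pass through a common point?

Intersecting ℓ and m: solving the 2×2 system gives (x, y) = (9, 0).
Substitute into n: (4)(9) + (5)(0) = 36.
This equals 36, so (9, 0) lies on all three lines and they are concurrent.

Yes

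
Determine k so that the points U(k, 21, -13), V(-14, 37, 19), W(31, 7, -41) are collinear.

10

Collinearity requires UV × UW = 0; each component is linear in k.
The y-component gives (-60)k + (600) = 0, so k = 10.
The remaining components then also vanish.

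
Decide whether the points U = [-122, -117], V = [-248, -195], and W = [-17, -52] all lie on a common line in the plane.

Yes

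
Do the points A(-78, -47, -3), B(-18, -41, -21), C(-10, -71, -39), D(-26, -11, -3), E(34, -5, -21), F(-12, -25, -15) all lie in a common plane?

The plane through A, B, C has normal n = AB × AC = (-648, 936, -1848) and equation n·P = 12096.
Checking the remaining points: n·D = 12096, n·E = 12096, n·F = 12096.
All equal 12096, so all 6 points lie in one plane.

Yes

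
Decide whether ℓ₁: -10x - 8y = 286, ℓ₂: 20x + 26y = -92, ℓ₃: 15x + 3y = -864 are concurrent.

Intersecting ℓ₁ and ℓ₂: solving the 2×2 system gives (x, y) = (-67, 48).
Substitute into ℓ₃: (15)(-67) + (3)(48) = -861.
But ℓ₃ requires -864 ≠ -861, so the three lines have no common point.

No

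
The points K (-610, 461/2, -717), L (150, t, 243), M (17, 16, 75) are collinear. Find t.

-59/2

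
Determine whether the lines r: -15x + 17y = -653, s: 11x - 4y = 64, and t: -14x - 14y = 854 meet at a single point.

The three lines meet at one point iff the augmented coefficient matrix [aᵢ bᵢ cᵢ] has rank < 3, i.e. its determinant vanishes.
Here the determinant is 0.
It vanishes, so the lines are concurrent at (-12, -49).

Yes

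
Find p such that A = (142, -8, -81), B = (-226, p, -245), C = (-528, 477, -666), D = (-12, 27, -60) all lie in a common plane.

181

The points are coplanar iff AB · (AC × AD) = 0.
Expanding, this is linear in p: (104160)p + (-18852960) = 0.
So p = 181.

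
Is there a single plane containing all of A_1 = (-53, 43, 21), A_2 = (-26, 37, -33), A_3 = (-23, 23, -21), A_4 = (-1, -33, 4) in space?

With A_1 as base: A_1A_2 = (27, -6, -54), A_1A_3 = (30, -20, -42), A_1A_4 = (52, -76, -17).
A_1A_3 × A_1A_4 = (-2852, -1674, -1240).
A_1A_2 · (A_1A_3 × A_1A_4) = 0.
The scalar triple product vanishes, so the four points are coplanar.

Yes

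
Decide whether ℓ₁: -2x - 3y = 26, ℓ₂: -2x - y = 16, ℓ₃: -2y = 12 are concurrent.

Lines aᵢx + bᵢy = cᵢ with pairwise distinct directions are concurrent exactly when det[aᵢ bᵢ cᵢ] = 0.
Here the determinant is -8.
Nonzero, so no common point exists.

No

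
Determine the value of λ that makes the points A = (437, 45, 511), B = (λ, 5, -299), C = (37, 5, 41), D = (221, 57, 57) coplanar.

-155

The points are coplanar iff AB · (AC × AD) = 0.
Expanding, this is linear in λ: (23800)λ + (3689000) = 0.
So λ = -155.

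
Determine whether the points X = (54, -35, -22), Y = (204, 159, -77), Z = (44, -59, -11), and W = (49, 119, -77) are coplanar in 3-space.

A normal to the plane through X, Y, Z is n = XY × XZ = (814, -1100, -1660).
The plane has equation n·P = 118976. For W: n·W = 36806.
36806 ≠ 118976, so W is off the plane.

No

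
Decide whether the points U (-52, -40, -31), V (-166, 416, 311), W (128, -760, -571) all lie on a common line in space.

UV = (-114, 456, 342), UW = (180, -720, -540).
UV × UW = (0, 0, 0).
The cross product vanishes, so the three points are collinear.

Yes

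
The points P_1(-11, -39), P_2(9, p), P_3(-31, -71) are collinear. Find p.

-7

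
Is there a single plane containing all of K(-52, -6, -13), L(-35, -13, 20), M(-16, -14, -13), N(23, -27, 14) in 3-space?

No

The four points are coplanar iff the 3×3 determinant with rows KL, KM, KN is zero.
Rows: (17, -7, 33), (36, -8, 0), (75, -21, 27).
Expanding along the first row: (17)(-216) − (-7)(972) + (33)(-156) = -2016.
Nonzero ⇒ not coplanar.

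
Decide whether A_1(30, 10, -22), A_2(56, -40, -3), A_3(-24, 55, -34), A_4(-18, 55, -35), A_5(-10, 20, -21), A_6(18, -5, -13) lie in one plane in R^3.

No

The plane through A_1, A_2, A_3 has normal n = A_1A_2 × A_1A_3 = (-255, -714, -1530) and equation n·P = 18870.
Checking the remaining points: n·A_4 = 18870, n·A_5 = 20400, n·A_6 = 18870.
Since n·A_5 = 20400 ≠ 18870, A_5 is off the plane and the points are not all coplanar.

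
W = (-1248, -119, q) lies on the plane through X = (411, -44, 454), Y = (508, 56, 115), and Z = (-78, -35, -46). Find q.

A normal to the plane is n = XY × XZ = (-46949, 214271, 49773).
W lies in the plane iff n · XW = 0.
This gives (49773)q + (39221124) = 0, so q = -788.

-788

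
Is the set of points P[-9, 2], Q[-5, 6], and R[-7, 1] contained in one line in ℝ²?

No

PQ = (4, 4), PR = (2, -1).
If collinear, PR would be a scalar multiple of PQ. But (4)·(-1) ≠ (4)·(2) (difference -12), so they are not parallel; the points are not collinear.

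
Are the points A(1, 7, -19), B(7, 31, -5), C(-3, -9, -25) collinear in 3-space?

AB = (6, 24, 14), AC = (-4, -16, -6).
Comparing components 2 and 3: (24)(-6) − (14)(-16) = 80 ≠ 0, so AB and AC are not parallel and the points are not collinear.

No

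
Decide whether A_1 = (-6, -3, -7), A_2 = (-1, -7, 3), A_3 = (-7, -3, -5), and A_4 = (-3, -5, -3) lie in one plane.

Yes

The four points are coplanar iff the 3×3 determinant with rows A_1A_2, A_1A_3, A_1A_4 is zero.
Rows: (5, -4, 10), (-1, 0, 2), (3, -2, 4).
Expanding along the first row: (5)(4) − (-4)(-10) + (10)(2) = 0.
Zero determinant ⇒ coplanar.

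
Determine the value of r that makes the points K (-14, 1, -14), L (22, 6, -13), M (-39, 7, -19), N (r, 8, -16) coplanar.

-1

Coplanarity ⇔ det[KL; KM; KN] = 0.
Expanding, this is linear in r: (-31)r + (-31) = 0.
So r = -1.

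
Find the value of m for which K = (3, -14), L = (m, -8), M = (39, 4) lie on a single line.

15

Collinearity: (L − K) must be parallel to (M − K) = (36, 18).
Cross-multiplying the components: (m − 3)·(18) = (6)·(36).
Solving gives m = 15.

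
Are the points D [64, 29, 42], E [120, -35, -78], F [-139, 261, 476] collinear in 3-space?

No

DE = (56, -64, -120), DF = (-203, 232, 434).
Comparing components 2 and 3: (-64)(434) − (-120)(232) = 64 ≠ 0, so DE and DF are not parallel and the points are not collinear.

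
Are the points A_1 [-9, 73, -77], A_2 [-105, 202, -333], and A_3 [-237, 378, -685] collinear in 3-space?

No

A_1A_2 = (-96, 129, -256), A_1A_3 = (-228, 305, -608).
A_1A_2 × A_1A_3 = (-352, 0, 132).
The cross product is nonzero, so the points do not lie on one line.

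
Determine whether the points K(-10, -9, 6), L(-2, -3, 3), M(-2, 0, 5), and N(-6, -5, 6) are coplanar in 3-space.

The four points are coplanar iff the 3×3 determinant with rows KL, KM, KN is zero.
Rows: (8, 6, -3), (8, 9, -1), (4, 4, 0).
Expanding along the first row: (8)(4) − (6)(4) + (-3)(-4) = 20.
Nonzero ⇒ not coplanar.

No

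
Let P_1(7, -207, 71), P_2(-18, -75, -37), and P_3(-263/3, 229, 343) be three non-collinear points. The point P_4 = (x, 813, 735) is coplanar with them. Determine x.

-215

Coplanarity requires P_1P_2 · (P_1P_3 × P_1P_4) = 0.
P_1P_2 = (-25, 132, -108), P_1P_3 = (-284/3, 436, 272); the triple product is linear in x with coefficient 82992 and constant term 17843280.
Setting it to zero: x = -215.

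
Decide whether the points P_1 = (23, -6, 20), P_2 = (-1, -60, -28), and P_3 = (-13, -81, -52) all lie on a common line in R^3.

P_1P_2 = (-24, -54, -48), P_1P_3 = (-36, -75, -72).
Comparing components 2 and 3: (-54)(-72) − (-48)(-75) = 288 ≠ 0, so P_1P_2 and P_1P_3 are not parallel and the points are not collinear.

No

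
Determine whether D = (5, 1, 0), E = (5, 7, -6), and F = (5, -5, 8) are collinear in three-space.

No

DE = (0, 6, -6), DF = (0, -6, 8).
DE × DF = (12, 0, 0).
The cross product is nonzero, so the points do not lie on one line.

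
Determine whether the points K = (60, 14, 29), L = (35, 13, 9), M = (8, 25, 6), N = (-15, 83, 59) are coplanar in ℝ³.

The four points are coplanar iff the 3×3 determinant with rows KL, KM, KN is zero.
Rows: (-25, -1, -20), (-52, 11, -23), (-75, 69, 30).
Expanding along the first row: (-25)(1917) − (-1)(-3285) + (-20)(-2763) = 4050.
Nonzero ⇒ not coplanar.

No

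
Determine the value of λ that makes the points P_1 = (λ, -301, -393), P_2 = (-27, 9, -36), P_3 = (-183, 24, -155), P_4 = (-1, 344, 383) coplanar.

Coplanarity ⇔ det[P_1P_2; P_1P_3; P_1P_4] = 0.
Expanding, this is linear in λ: (-46150)λ + (-738400) = 0.
So λ = -16.

-16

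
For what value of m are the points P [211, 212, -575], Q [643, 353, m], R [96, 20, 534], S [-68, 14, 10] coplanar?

The points are coplanar iff PQ · (PR × PS) = 0.
Expanding, this is linear in m: (-30798)m + (-5512842) = 0.
So m = -179.

-179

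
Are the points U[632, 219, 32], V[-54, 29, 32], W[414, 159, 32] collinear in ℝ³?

No

UV = (-686, -190, 0), UW = (-218, -60, 0).
UV × UW = (0, 0, -260).
The cross product is nonzero, so the points do not lie on one line.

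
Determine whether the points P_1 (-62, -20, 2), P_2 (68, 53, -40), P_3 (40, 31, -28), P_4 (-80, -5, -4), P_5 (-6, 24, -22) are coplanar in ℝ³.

The plane through P_1, P_2, P_3 has normal n = P_1P_2 × P_1P_3 = (-48, -384, -816) and equation n·P = 9024.
Checking the remaining points: n·P_4 = 9024, n·P_5 = 9024.
All equal 9024, so all 5 points lie in one plane.

Yes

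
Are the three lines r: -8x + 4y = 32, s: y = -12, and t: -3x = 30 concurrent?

The three lines meet at one point iff the augmented coefficient matrix [aᵢ bᵢ cᵢ] has rank < 3, i.e. its determinant vanishes.
Here the determinant is 0.
It vanishes, so the lines are concurrent at (-10, -12).

Yes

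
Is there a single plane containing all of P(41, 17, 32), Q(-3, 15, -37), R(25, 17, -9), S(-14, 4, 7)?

No

The four points are coplanar iff the 3×3 determinant with rows PQ, PR, PS is zero.
Rows: (-44, -2, -69), (-16, 0, -41), (-55, -13, -25).
Expanding along the first row: (-44)(-533) − (-2)(-1855) + (-69)(208) = 5390.
Nonzero ⇒ not coplanar.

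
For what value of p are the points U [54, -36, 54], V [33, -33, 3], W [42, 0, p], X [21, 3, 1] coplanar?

Normal to plane UVX: n = (1830, 570, -720); plane equation n·P = 39420.
Requiring n·W = 39420: (-720)p + (76860) = 39420.
So p = 52.

52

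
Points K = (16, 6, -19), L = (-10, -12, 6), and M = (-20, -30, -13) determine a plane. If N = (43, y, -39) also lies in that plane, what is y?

27

The plane through K, L, M has equation 792x − 744y + 288z = 2736.
Substituting N: (-744)y + (22824) = 2736, so y = 27.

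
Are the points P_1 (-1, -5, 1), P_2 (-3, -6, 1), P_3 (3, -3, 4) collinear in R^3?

P_1P_2 = (-2, -1, 0), P_1P_3 = (4, 2, 3).
Comparing components 2 and 3: (-1)(3) − (0)(2) = -3 ≠ 0, so P_1P_2 and P_1P_3 are not parallel and the points are not collinear.

No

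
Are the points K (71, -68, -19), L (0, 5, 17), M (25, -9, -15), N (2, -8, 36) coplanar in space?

The four points are coplanar iff the 3×3 determinant with rows KL, KM, KN is zero.
Rows: (-71, 73, 36), (-46, 59, 4), (-69, 60, 55).
Expanding along the first row: (-71)(3005) − (73)(-2254) + (36)(1311) = -1617.
Nonzero ⇒ not coplanar.

No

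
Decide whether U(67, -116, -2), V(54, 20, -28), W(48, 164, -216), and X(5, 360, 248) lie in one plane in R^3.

A normal to the plane through U, V, W is n = UV × UW = (-21824, -2288, -1056).
The plane has equation n·P = -1194688. For X: n·X = -1194688.
Equal, so X lies in the plane and all four are coplanar.

Yes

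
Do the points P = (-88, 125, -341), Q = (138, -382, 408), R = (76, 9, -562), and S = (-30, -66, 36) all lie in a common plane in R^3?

A normal to the plane through P, Q, R is n = PQ × PR = (198931, 172782, 56932).
The plane has equation n·X = -15321990. For S: n·S = -15321990.
Equal, so S lies in the plane and all four are coplanar.

Yes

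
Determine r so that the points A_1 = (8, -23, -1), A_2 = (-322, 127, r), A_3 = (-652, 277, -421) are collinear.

Collinearity requires A_1A_2 × A_1A_3 = 0; each component is linear in r.
The x-component gives (-300)r + (-63300) = 0, so r = -211.
The remaining components then also vanish.

-211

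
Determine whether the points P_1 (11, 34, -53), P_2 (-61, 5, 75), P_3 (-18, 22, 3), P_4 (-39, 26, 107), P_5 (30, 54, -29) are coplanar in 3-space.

No

The plane through P_1, P_2, P_3 has normal n = P_1P_2 × P_1P_3 = (-88, 320, 23) and equation n·P = 8693.
Checking the remaining points: n·P_4 = 14213, n·P_5 = 13973.
Since n·P_4 = 14213 ≠ 8693, P_4 is off the plane and the points are not all coplanar.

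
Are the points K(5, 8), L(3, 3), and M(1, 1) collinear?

No

KL = (-2, -5), KM = (-4, -7).
If collinear, KM would be a scalar multiple of KL. But (-2)·(-7) ≠ (-5)·(-4) (difference -6), so they are not parallel; the points are not collinear.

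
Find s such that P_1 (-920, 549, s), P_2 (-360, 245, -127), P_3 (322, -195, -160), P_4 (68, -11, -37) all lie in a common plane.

Coplanarity ⇔ det[P_1P_2; P_1P_3; P_1P_4] = 0.
Expanding, this is linear in s: (-13728)s + (-5697120) = 0.
So s = -415.

-415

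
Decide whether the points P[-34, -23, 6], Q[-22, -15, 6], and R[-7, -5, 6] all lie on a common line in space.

PQ = (12, 8, 0), PR = (27, 18, 0).
Each component of PR is 9/4 times the corresponding component of PQ, so PR = 9/4·PQ and the points are collinear.

Yes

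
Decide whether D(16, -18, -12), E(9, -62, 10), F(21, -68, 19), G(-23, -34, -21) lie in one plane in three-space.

No

The four points are coplanar iff the 3×3 determinant with rows DE, DF, DG is zero.
Rows: (-7, -44, 22), (5, -50, 31), (-39, -16, -9).
Expanding along the first row: (-7)(946) − (-44)(1164) + (22)(-2030) = -66.
Nonzero ⇒ not coplanar.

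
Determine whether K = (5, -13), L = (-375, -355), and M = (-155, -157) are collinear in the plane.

Yes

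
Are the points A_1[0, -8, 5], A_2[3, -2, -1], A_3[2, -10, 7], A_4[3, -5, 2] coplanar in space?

Yes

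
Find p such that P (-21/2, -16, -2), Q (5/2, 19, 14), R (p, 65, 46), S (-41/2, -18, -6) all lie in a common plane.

The points are coplanar iff PQ · (PR × PS) = 0.
Expanding, this is linear in p: (108)p + (-5670) = 0.
So p = 105/2.

105/2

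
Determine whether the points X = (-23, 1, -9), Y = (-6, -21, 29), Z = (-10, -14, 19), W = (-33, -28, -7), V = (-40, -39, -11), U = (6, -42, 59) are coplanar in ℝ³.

Yes

The plane through X, Y, Z has normal n = XY × XZ = (-46, 18, 31) and equation n·P = 797.
Checking the remaining points: n·W = 797, n·V = 797, n·U = 797.
All equal 797, so all 6 points lie in one plane.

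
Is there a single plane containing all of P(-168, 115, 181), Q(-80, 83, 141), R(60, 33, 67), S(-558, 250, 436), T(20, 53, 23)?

The plane through P, Q, R has normal n = PQ × PR = (368, 912, 80) and equation n·X = 57536.
Checking the remaining points: n·S = 57536, n·T = 57536.
All equal 57536, so all 5 points lie in one plane.

Yes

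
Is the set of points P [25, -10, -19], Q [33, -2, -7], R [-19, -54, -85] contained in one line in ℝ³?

Yes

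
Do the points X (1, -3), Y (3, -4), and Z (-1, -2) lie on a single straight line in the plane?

Yes

XY = (2, -1), XZ = (-2, 1).
det[XY; XZ] = (2)(1) − (-1)(-2) = 0.
The determinant is zero, so the points are collinear.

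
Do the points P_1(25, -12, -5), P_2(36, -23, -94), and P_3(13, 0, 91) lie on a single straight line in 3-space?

P_1P_2 = (11, -11, -89), P_1P_3 = (-12, 12, 96).
Comparing components 2 and 3: (-11)(96) − (-89)(12) = 12 ≠ 0, so P_1P_2 and P_1P_3 are not parallel and the points are not collinear.

No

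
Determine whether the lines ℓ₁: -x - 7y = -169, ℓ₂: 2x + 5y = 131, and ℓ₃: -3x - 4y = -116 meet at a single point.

Yes

Lines aᵢx + bᵢy = cᵢ with pairwise distinct directions are concurrent exactly when det[aᵢ bᵢ cᵢ] = 0.
Here the determinant is 0.
It vanishes, so the lines are concurrent at (8, 23).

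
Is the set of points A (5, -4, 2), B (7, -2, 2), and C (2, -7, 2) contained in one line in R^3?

AB = (2, 2, 0), AC = (-3, -3, 0).
AB × AC = (0, 0, 0).
The cross product vanishes, so the three points are collinear.

Yes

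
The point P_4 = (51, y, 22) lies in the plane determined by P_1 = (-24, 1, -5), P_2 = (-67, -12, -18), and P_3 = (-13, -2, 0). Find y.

22/3

A normal to the plane is n = P_1P_2 × P_1P_3 = (-104, 72, 272).
P_4 lies in the plane iff n · P_1P_4 = 0.
This gives (72)y + (-528) = 0, so y = 22/3.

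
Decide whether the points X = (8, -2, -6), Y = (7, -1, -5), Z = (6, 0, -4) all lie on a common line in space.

XY = (-1, 1, 1), XZ = (-2, 2, 2).
Each component of XZ is 2 times the corresponding component of XY, so XZ = 2·XY and the points are collinear.

Yes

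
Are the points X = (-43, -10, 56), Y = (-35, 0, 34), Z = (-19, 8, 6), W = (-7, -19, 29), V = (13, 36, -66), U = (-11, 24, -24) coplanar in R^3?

The plane through X, Y, Z has normal n = XY × XZ = (-104, -128, -96) and equation n·P = 376.
Checking the remaining points: n·W = 376, n·V = 376, n·U = 376.
All equal 376, so all 6 points lie in one plane.

Yes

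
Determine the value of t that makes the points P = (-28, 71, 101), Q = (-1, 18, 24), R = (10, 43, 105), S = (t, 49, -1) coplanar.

Coplanarity ⇔ det[PQ; PR; PS] = 0.
Expanding, this is linear in t: (-2368)t + (-127872) = 0.
So t = -54.

-54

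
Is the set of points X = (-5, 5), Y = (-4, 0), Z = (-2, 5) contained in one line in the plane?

XY = (1, -5), XZ = (3, 0).
det[XY; XZ] = (1)(0) − (-5)(3) = 15.
The determinant is nonzero, so they are not collinear.

No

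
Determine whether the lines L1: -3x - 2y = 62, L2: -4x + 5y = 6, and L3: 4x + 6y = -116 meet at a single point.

Intersecting L1 and L2: solving the 2×2 system gives (x, y) = (-14, -10).
Substitute into L3: (4)(-14) + (6)(-10) = -116.
This equals -116, so (-14, -10) lies on all three lines and they are concurrent.

Yes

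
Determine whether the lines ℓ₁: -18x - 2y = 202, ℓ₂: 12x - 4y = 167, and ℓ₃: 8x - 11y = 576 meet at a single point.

Intersecting ℓ₁ and ℓ₂: solving the 2×2 system gives (x, y) = (-79/16, -905/16).
Substitute into ℓ₃: (8)(-79/16) + (-11)(-905/16) = 9323/16.
But ℓ₃ requires 576 ≠ 9323/16, so the three lines have no common point.

No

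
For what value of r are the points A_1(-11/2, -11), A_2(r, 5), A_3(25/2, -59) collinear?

Collinearity: (A_2 − A_1) must be parallel to (A_3 − A_1) = (18, -48).
Cross-multiplying the components: (r − (-11/2))·(-48) = (16)·(18).
Solving gives r = -23/2.

-23/2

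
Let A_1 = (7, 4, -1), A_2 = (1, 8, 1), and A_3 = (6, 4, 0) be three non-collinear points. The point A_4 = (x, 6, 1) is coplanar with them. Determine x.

3

Coplanarity requires A_1A_2 · (A_1A_3 × A_1A_4) = 0.
A_1A_2 = (-6, 4, 2), A_1A_3 = (-1, 0, 1); the triple product is linear in x with coefficient 4 and constant term -12.
Setting it to zero: x = 3.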